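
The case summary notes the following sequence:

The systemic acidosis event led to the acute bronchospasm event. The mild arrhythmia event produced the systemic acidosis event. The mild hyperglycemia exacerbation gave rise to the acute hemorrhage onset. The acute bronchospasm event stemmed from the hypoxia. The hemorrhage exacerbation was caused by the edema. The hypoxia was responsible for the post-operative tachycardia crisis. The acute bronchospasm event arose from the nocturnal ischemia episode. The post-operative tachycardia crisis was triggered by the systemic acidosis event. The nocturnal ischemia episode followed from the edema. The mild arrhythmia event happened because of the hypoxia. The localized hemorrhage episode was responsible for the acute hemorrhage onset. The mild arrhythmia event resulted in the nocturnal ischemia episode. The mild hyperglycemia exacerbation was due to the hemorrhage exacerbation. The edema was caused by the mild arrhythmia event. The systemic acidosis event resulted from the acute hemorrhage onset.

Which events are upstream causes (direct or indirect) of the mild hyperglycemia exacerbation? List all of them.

the edema, the hemorrhage exacerbation, the hypoxia, the mild arrhythmia event

Immediate cause of the mild hyperglycemia exacerbation: the hemorrhage exacerbation.
Further upstream: the hypoxia, the mild arrhythmia event, the edema.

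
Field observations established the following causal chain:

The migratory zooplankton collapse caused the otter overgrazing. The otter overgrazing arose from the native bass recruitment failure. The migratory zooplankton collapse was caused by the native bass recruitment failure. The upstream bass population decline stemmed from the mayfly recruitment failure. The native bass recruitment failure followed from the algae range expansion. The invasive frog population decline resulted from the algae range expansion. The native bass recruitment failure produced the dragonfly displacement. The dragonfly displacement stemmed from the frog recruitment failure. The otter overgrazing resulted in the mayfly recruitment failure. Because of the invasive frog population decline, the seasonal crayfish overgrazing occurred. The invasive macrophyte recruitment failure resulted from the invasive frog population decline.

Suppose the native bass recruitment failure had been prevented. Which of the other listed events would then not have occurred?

the mayfly recruitment failure, the migratory zooplankton collapse, the otter overgrazing, the upstream bass population decline

Downstream of the native bass recruitment failure: the migratory zooplankton collapse, the otter overgrazing, the mayfly recruitment failure, the dragonfly displacement, the upstream bass population decline.
Of those, still caused via another path: the dragonfly displacement.
The remainder have no surviving cause.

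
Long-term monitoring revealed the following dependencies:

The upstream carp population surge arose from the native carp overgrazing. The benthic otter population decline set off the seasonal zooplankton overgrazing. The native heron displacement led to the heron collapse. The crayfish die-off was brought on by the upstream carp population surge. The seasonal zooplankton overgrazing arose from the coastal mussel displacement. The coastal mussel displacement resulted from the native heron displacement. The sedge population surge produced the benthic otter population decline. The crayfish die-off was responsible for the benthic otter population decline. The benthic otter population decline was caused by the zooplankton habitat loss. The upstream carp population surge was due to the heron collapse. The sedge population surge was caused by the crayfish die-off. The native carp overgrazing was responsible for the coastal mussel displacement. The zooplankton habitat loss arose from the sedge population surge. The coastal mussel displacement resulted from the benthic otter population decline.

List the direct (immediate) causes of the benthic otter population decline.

Upstream contributors include the native heron displacement, the heron collapse, the native carp overgrazing, the upstream carp population surge, but only the crayfish die-off, the sedge population surge, the zooplankton habitat loss feed directly into the benthic otter population decline.

the crayfish die-off, the sedge population surge, the zooplankton habitat loss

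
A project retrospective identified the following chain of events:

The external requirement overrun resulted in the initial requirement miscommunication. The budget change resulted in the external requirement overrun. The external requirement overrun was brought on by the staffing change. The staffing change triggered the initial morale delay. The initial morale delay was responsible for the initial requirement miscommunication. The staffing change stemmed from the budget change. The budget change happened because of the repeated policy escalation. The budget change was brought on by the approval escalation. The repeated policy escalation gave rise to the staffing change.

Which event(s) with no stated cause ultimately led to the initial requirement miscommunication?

Tracing upstream from the initial requirement miscommunication: the initial requirement miscommunication ← the external requirement overrun ← the budget change ← the repeated policy escalation.
A separate upstream branch: the initial requirement miscommunication ← the external requirement overrun ← the budget change ← the approval escalation.
Each of those chain origins has no stated cause.

the approval escalation, the repeated policy escalation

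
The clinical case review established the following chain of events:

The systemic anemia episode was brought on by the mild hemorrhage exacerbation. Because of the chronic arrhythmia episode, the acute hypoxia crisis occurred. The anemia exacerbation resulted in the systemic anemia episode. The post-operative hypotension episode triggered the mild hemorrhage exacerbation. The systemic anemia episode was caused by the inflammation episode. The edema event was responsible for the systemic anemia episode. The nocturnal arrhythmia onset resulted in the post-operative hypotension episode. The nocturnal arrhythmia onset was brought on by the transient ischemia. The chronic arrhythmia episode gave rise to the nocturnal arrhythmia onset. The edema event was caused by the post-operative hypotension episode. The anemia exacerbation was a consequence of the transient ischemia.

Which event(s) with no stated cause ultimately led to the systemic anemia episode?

the chronic arrhythmia episode, the inflammation episode, the transient ischemia

Tracing upstream from the systemic anemia episode: the systemic anemia episode ← the edema event ← the post-operative hypotension episode ← the nocturnal arrhythmia onset ← the chronic arrhythmia episode.
A separate upstream branch: the systemic anemia episode ← the anemia exacerbation ← the transient ischemia.
A separate upstream branch: the systemic anemia episode ← the inflammation episode.
Each of those chain origins has no stated cause.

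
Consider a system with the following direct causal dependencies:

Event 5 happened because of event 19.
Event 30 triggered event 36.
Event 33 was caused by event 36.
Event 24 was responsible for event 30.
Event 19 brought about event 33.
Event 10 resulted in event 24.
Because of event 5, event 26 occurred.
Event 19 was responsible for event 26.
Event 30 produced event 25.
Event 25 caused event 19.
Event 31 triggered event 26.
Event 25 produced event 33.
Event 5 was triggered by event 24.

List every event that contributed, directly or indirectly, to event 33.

Immediate causes of event 33: event 25, event 19, event 36.
Further upstream: event 10, event 24, event 30.

event 10, event 19, event 24, event 25, event 30, event 36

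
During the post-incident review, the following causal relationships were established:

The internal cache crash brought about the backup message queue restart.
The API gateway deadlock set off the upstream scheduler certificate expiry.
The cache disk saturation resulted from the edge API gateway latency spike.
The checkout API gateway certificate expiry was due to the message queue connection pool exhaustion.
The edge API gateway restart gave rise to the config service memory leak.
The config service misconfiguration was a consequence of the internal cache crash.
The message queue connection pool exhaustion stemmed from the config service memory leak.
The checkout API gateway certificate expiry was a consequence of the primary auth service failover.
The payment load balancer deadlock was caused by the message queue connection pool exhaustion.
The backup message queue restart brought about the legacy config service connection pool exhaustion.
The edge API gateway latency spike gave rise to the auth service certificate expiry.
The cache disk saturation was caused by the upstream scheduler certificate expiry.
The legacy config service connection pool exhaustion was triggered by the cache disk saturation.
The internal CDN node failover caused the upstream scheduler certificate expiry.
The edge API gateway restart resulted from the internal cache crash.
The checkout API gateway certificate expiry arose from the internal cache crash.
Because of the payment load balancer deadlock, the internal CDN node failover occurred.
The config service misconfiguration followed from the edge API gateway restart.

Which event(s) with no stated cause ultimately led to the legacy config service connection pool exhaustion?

the API gateway deadlock, the edge API gateway latency spike, the internal cache crash

Tracing upstream from the legacy config service connection pool exhaustion: the legacy config service connection pool exhaustion ← the cache disk saturation ← the edge API gateway latency spike.
A separate upstream branch: the legacy config service connection pool exhaustion ← the cache disk saturation ← the upstream scheduler certificate expiry ← the API gateway deadlock.
A separate upstream branch: the legacy config service connection pool exhaustion ← the backup message queue restart ← the internal cache crash.
Each of those chain origins has no stated cause.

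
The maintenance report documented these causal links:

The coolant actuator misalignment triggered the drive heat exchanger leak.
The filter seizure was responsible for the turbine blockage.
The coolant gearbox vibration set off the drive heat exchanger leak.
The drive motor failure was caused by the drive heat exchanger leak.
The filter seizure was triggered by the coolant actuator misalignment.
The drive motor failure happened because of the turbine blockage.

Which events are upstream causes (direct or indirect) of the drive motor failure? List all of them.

the coolant actuator misalignment, the coolant gearbox vibration, the drive heat exchanger leak, the filter seizure, the turbine blockage

Immediate causes of the drive motor failure: the drive heat exchanger leak, the turbine blockage.
Further upstream: the coolant actuator misalignment, the filter seizure, the coolant gearbox vibration.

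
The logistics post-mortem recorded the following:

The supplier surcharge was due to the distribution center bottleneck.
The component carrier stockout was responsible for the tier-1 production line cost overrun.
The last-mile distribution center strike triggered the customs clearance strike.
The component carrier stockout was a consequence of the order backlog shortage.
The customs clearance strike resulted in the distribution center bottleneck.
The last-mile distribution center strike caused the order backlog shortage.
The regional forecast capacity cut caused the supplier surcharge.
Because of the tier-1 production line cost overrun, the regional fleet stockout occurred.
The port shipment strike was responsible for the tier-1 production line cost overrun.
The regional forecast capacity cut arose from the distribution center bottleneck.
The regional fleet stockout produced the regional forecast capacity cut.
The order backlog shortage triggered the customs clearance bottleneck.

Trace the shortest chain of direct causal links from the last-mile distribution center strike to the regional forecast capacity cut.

the last-mile distribution center strike → the customs clearance strike → the distribution center bottleneck → the regional forecast capacity cut

the last-mile distribution center strike → the customs clearance strike
the customs clearance strike → the distribution center bottleneck
the distribution center bottleneck → the regional forecast capacity cut
Length: 3 steps.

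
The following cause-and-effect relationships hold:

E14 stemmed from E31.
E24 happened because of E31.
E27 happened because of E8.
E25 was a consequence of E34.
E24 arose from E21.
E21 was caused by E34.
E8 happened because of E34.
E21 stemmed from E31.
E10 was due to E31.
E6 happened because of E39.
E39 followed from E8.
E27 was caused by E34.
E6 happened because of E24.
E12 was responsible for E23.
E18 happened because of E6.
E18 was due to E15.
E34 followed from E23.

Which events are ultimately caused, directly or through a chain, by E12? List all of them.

E18, E21, E23, E24, E25, E27, E34, E39, E6, E8

Direct effects: E23.
2 steps out: E34.
3 steps out: E8, E21, E27, E25.
4 steps out: E24, E39.
5 steps out: E6.
6 steps out: E18.
Not reachable from it: E31, E15, E10, E14.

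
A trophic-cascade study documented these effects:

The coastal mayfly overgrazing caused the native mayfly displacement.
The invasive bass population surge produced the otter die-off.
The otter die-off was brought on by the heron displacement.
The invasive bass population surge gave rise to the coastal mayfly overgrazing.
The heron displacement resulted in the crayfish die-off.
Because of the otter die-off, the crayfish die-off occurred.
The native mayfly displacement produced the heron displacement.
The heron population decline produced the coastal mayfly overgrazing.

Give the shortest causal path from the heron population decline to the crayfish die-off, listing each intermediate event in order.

the heron population decline → the coastal mayfly overgrazing
the coastal mayfly overgrazing → the native mayfly displacement
the native mayfly displacement → the heron displacement
the heron displacement → the crayfish die-off
Length: 4 steps.

the heron population decline → the coastal mayfly overgrazing → the native mayfly displacement → the heron displacement → the crayfish die-off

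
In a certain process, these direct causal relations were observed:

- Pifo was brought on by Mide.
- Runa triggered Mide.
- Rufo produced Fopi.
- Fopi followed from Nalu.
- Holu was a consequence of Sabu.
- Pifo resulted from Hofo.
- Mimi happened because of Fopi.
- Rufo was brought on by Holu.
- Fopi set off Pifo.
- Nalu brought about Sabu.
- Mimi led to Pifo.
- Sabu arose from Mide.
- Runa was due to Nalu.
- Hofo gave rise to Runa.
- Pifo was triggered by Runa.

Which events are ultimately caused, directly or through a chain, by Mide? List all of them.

Direct effects: Sabu, Pifo.
2 steps out: Holu.
3 steps out: Rufo.
4 steps out: Fopi.
5 steps out: Mimi.
Not reachable from it: Hofo, Nalu, Runa.

Fopi, Holu, Mimi, Pifo, Rufo, Sabu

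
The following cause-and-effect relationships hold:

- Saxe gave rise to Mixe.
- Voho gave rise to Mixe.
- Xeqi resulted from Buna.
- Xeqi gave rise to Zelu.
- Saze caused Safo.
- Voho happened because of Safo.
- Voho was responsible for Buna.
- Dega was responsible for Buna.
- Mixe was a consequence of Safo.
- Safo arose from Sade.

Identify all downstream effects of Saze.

Buna, Mixe, Safo, Voho, Xeqi, Zelu

Direct effects: Safo.
2 steps out: Voho, Mixe.
3 steps out: Buna.
4 steps out: Xeqi.
5 steps out: Zelu.
Not reachable from it: Sade, Dega, Saxe.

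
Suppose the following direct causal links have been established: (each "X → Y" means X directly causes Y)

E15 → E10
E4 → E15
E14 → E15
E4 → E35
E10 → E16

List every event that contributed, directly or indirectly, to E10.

Immediate cause of E10: E15.
Further upstream: E4, E14.

E14, E15, E4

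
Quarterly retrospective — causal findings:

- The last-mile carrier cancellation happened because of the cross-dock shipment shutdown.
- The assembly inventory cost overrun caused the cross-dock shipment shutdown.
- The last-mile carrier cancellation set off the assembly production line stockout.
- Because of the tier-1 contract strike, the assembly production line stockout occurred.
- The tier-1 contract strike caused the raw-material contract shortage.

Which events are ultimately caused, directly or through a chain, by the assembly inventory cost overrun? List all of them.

Direct effects: the cross-dock shipment shutdown.
2 steps out: the last-mile carrier cancellation.
3 steps out: the assembly production line stockout.
Not reachable from it: the tier-1 contract strike, the raw-material contract shortage.

the assembly production line stockout, the cross-dock shipment shutdown, the last-mile carrier cancellation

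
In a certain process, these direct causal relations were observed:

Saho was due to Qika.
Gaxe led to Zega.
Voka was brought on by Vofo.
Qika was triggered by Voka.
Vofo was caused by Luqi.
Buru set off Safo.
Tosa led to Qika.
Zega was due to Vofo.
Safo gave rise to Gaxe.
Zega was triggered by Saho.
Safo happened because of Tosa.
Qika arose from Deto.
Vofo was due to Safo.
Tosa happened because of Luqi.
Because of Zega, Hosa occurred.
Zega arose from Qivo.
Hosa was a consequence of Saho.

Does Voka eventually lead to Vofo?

No

Voka leads to Qika, Saho, Zega, Hosa; Vofo is not among them.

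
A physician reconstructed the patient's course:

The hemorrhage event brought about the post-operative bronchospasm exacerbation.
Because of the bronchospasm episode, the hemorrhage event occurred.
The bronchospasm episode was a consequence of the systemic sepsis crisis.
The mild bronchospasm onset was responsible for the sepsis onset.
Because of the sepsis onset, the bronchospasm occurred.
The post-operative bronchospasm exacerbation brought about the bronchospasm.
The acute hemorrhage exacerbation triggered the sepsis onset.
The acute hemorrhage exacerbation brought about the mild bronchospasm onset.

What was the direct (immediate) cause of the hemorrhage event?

the bronchospasm episode

Upstream contributors include the systemic sepsis crisis, but only the bronchospasm episode feeds directly into the hemorrhage event.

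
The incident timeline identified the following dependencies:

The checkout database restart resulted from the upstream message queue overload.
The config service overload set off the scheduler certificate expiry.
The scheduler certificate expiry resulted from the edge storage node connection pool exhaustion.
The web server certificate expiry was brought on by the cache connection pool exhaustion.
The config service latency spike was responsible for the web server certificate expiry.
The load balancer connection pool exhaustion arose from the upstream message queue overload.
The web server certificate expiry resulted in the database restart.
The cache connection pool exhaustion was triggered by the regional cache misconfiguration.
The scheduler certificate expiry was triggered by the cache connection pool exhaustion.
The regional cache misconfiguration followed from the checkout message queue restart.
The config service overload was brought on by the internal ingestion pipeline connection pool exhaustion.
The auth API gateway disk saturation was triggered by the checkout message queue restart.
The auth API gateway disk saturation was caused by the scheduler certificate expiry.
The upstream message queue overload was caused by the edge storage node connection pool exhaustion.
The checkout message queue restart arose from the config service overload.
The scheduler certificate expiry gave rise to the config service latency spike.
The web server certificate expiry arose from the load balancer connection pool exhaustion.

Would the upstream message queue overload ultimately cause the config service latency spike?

No

The upstream message queue overload leads to the load balancer connection pool exhaustion, the checkout database restart, the web server certificate expiry, the database restart; the config service latency spike is not among them.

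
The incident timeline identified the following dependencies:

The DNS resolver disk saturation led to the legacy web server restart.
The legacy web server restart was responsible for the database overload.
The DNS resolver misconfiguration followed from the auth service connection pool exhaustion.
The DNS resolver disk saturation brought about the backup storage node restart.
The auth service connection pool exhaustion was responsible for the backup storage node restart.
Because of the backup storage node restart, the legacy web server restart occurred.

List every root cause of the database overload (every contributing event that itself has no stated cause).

the DNS resolver disk saturation, the auth service connection pool exhaustion

Tracing upstream from the database overload: the database overload ← the legacy web server restart ← the backup storage node restart ← the auth service connection pool exhaustion.
A separate upstream branch: the database overload ← the legacy web server restart ← the DNS resolver disk saturation.
Each of those chain origins has no stated cause.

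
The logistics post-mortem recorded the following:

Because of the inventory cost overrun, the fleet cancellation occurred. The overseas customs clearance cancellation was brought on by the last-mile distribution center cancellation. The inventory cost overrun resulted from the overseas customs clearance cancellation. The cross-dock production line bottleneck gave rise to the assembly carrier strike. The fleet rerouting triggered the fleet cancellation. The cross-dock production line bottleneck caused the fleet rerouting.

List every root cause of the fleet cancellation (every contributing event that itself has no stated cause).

Tracing upstream from the fleet cancellation: the fleet cancellation ← the inventory cost overrun ← the overseas customs clearance cancellation ← the last-mile distribution center cancellation.
A separate upstream branch: the fleet cancellation ← the fleet rerouting ← the cross-dock production line bottleneck.
Each of those chain origins has no stated cause.

the cross-dock production line bottleneck, the last-mile distribution center cancellation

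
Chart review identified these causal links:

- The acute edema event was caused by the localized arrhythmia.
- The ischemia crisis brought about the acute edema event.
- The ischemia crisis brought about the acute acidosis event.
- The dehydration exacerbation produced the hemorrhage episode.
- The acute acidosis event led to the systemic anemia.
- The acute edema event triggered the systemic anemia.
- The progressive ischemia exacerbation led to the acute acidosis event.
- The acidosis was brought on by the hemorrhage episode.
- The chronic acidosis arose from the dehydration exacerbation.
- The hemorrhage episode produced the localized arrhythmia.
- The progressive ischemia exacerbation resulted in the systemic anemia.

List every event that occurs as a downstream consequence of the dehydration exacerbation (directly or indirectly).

Direct effects: the chronic acidosis, the hemorrhage episode.
2 steps out: the localized arrhythmia, the acidosis.
3 steps out: the acute edema event.
4 steps out: the systemic anemia.
Not reachable from it: the ischemia crisis, the progressive ischemia exacerbation, the acute acidosis event.

the acidosis, the acute edema event, the chronic acidosis, the hemorrhage episode, the localized arrhythmia, the systemic anemia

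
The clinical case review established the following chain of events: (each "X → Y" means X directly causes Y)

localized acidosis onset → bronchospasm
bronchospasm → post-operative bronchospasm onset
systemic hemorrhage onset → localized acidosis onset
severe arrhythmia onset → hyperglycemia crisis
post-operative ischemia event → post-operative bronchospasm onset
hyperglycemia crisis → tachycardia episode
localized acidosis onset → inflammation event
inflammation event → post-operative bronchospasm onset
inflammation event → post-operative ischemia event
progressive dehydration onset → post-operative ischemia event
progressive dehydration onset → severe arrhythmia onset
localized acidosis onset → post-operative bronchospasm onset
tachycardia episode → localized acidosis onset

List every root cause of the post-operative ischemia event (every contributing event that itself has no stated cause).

Tracing upstream from the post-operative ischemia event: the post-operative ischemia event ← the progressive dehydration onset.
A separate upstream branch: the post-operative ischemia event ← the inflammation event ← the localized acidosis onset ← the systemic hemorrhage onset.
Each of those chain origins has no stated cause.

the progressive dehydration onset, the systemic hemorrhage onset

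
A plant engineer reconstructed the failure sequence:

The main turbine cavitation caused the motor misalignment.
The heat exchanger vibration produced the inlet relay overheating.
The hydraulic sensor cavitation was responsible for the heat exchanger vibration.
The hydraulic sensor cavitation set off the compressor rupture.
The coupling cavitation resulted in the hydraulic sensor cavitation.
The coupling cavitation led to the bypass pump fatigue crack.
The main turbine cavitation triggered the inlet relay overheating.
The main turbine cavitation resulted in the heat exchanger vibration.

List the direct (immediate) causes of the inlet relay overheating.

the heat exchanger vibration, the main turbine cavitation

Upstream contributors include the coupling cavitation, the hydraulic sensor cavitation, but only the heat exchanger vibration, the main turbine cavitation feed directly into the inlet relay overheating.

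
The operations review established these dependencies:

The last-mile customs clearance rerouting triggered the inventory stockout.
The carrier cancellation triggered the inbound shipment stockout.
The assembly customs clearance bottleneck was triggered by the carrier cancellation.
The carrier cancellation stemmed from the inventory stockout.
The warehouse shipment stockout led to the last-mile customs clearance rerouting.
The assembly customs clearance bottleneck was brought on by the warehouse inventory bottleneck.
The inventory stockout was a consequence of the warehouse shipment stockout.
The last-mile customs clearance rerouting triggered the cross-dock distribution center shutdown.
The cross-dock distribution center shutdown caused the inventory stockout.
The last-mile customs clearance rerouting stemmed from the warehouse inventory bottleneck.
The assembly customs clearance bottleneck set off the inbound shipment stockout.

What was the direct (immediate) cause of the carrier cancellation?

Upstream contributors include the warehouse shipment stockout, the warehouse inventory bottleneck, the last-mile customs clearance rerouting, the cross-dock distribution center shutdown, but only the inventory stockout feeds directly into the carrier cancellation.

the inventory stockout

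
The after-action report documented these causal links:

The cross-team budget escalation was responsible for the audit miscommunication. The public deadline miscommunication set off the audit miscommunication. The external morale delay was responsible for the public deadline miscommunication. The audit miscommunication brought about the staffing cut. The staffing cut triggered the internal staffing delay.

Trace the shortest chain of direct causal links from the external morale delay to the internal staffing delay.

the external morale delay → the public deadline miscommunication
the public deadline miscommunication → the audit miscommunication
the audit miscommunication → the staffing cut
the staffing cut → the internal staffing delay
Length: 4 steps.

the external morale delay → the public deadline miscommunication → the audit miscommunication → the staffing cut → the internal staffing delay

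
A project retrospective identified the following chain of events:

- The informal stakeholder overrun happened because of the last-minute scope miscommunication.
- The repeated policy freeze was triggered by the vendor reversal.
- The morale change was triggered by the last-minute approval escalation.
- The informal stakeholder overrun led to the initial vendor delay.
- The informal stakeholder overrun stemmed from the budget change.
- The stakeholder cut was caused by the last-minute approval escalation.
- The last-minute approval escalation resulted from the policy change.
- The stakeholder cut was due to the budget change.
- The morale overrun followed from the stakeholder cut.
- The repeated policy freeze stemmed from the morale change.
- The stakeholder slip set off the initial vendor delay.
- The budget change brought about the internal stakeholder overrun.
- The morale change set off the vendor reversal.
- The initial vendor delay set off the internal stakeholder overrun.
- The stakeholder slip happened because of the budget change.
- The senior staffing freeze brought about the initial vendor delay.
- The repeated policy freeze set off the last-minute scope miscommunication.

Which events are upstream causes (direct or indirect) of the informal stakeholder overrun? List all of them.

Immediate causes of the informal stakeholder overrun: the budget change, the last-minute scope miscommunication.
Further upstream: the policy change, the last-minute approval escalation, the morale change, the vendor reversal, the repeated policy freeze.

the budget change, the last-minute approval escalation, the last-minute scope miscommunication, the morale change, the policy change, the repeated policy freeze, the vendor reversal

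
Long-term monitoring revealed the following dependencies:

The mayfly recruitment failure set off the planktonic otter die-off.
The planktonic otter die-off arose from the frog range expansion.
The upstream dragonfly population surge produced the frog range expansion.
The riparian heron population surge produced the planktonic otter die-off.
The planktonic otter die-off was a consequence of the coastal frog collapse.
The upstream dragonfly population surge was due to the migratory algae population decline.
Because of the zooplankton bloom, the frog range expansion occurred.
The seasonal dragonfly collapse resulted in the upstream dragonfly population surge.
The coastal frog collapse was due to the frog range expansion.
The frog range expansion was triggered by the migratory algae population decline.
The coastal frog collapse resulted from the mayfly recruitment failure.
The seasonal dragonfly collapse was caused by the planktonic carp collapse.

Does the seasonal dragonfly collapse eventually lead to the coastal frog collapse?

There is a causal chain: the seasonal dragonfly collapse → the upstream dragonfly population surge → the frog range expansion → the coastal frog collapse.

Yes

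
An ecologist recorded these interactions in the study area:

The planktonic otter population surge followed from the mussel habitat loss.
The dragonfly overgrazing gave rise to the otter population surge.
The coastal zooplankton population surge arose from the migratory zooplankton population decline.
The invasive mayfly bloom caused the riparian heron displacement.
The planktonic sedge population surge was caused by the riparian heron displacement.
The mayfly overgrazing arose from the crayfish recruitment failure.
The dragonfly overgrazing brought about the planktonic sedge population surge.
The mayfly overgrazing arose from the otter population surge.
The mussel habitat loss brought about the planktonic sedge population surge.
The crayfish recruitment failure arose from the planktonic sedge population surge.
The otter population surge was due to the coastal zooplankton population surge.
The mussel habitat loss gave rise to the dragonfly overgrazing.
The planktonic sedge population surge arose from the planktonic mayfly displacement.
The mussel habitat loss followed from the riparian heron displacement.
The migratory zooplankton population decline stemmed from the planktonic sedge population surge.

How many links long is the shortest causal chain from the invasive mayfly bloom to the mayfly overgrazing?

4

Shortest chain: the invasive mayfly bloom → the riparian heron displacement → the planktonic sedge population surge → the crayfish recruitment failure → the mayfly overgrazing.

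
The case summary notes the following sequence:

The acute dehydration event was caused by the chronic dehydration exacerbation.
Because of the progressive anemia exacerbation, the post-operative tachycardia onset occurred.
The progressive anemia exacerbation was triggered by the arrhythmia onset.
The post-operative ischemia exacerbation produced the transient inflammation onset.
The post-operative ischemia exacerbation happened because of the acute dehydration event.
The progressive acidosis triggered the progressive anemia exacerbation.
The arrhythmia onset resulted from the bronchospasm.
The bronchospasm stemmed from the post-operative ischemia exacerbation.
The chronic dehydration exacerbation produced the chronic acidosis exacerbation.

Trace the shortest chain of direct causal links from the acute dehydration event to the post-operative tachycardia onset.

the acute dehydration event → the post-operative ischemia exacerbation
the post-operative ischemia exacerbation → the bronchospasm
the bronchospasm → the arrhythmia onset
the arrhythmia onset → the progressive anemia exacerbation
the progressive anemia exacerbation → the post-operative tachycardia onset
Length: 5 steps.

the acute dehydration event → the post-operative ischemia exacerbation → the bronchospasm → the arrhythmia onset → the progressive anemia exacerbation → the post-operative tachycardia onset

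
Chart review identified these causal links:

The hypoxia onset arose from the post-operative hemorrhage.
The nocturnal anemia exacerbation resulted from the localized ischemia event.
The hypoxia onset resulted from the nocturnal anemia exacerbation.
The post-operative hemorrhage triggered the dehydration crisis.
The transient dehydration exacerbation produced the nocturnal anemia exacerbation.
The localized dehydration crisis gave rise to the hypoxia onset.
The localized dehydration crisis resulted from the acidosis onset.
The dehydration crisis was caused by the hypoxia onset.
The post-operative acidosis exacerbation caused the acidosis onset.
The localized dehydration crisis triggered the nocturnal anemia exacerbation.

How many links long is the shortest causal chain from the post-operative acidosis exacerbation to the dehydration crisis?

4

Shortest chain: the post-operative acidosis exacerbation → the acidosis onset → the localized dehydration crisis → the hypoxia onset → the dehydration crisis.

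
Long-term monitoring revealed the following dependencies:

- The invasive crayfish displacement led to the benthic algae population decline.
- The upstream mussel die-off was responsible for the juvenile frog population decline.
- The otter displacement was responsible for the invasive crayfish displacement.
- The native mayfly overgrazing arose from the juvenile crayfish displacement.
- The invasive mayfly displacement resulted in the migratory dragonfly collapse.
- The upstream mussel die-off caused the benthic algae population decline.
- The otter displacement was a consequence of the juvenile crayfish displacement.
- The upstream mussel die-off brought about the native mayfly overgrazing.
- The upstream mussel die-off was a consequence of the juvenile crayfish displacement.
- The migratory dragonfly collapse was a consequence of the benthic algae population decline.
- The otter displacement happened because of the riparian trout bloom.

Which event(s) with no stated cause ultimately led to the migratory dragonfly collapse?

the invasive mayfly displacement, the juvenile crayfish displacement, the riparian trout bloom

Tracing upstream from the migratory dragonfly collapse: the migratory dragonfly collapse ← the benthic algae population decline ← the upstream mussel die-off ← the juvenile crayfish displacement.
A separate upstream branch: the migratory dragonfly collapse ← the benthic algae population decline ← the invasive crayfish displacement ← the otter displacement ← the riparian trout bloom.
A separate upstream branch: the migratory dragonfly collapse ← the invasive mayfly displacement.
Each of those chain origins has no stated cause.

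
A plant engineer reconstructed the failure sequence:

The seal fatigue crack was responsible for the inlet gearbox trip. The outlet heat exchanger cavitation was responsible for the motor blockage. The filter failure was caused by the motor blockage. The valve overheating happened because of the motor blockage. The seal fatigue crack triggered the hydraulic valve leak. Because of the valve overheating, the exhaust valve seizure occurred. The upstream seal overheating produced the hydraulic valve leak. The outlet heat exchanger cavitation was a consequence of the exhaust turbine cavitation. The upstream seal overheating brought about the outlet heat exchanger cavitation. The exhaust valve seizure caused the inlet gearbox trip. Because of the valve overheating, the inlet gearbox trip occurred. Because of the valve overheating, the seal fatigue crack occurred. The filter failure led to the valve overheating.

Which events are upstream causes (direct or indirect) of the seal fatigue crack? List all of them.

Immediate cause of the seal fatigue crack: the valve overheating.
Further upstream: the upstream seal overheating, the outlet heat exchanger cavitation, the motor blockage, the filter failure, the exhaust turbine cavitation.

the exhaust turbine cavitation, the filter failure, the motor blockage, the outlet heat exchanger cavitation, the upstream seal overheating, the valve overheating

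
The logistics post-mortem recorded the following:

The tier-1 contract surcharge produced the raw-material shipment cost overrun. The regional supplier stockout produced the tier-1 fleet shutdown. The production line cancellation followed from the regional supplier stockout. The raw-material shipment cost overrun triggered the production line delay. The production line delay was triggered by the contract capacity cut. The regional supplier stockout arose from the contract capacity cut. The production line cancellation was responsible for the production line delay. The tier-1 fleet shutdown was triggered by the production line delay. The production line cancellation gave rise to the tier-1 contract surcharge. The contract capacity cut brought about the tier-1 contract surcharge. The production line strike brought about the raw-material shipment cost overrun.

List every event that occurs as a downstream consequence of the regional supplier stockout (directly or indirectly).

the production line cancellation, the production line delay, the raw-material shipment cost overrun, the tier-1 contract surcharge, the tier-1 fleet shutdown

Direct effects: the production line cancellation, the tier-1 fleet shutdown.
2 steps out: the tier-1 contract surcharge, the production line delay.
3 steps out: the raw-material shipment cost overrun.
Not reachable from it: the contract capacity cut, the production line strike.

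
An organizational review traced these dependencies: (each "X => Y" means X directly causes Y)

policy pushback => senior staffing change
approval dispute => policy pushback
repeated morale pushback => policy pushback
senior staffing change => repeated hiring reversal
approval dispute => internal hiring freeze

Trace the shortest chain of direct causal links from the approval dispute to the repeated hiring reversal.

the approval dispute → the policy pushback
the policy pushback → the senior staffing change
the senior staffing change → the repeated hiring reversal
Length: 3 steps.

the approval dispute → the policy pushback → the senior staffing change → the repeated hiring reversal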